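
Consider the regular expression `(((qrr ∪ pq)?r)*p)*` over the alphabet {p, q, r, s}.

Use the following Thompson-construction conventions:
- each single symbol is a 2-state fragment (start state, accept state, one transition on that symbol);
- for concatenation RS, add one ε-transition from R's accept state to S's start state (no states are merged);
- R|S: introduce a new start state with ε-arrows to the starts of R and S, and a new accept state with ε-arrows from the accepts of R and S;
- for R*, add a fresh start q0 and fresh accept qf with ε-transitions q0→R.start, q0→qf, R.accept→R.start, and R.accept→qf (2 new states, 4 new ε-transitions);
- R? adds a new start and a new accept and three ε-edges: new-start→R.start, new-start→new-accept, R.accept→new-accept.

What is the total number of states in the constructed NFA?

By structural recursion:
Each of the 7 symbol leaves contributes a 2-state fragment.
  qrr — 6 states
  pq — 4 states
  qrr ∪ pq — 12 states
  (qrr ∪ pq)? — 14 states
  (qrr ∪ pq)?r — 16 states
  ((qrr ∪ pq)?r)* — 18 states
  ((qrr ∪ pq)?r)*p — 20 states
  (((qrr ∪ pq)?r)*p)* — 22 states

22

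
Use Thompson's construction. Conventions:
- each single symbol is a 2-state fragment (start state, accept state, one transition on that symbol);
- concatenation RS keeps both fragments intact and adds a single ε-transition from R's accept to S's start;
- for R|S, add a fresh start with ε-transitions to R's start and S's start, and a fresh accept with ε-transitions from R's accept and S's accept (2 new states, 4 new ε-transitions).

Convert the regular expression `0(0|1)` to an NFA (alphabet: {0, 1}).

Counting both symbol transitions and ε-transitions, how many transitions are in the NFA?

8

By structural recursion:
Each of the 3 symbol leaves contributes 1 transition (1 symbol, 0 ε).
  0|1 : 6 transitions (2 symbol, 4 ε)
  0(0|1) : 8 transitions (3 symbol, 5 ε)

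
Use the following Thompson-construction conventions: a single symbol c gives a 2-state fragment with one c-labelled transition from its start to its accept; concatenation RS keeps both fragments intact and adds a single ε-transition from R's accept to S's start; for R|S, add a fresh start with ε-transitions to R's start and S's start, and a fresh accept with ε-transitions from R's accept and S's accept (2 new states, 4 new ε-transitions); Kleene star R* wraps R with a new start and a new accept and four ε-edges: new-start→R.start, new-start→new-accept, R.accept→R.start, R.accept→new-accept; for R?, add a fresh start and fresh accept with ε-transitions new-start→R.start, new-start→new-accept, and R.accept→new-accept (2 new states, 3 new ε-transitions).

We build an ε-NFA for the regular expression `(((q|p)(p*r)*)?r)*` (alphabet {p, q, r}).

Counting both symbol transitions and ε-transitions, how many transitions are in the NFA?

27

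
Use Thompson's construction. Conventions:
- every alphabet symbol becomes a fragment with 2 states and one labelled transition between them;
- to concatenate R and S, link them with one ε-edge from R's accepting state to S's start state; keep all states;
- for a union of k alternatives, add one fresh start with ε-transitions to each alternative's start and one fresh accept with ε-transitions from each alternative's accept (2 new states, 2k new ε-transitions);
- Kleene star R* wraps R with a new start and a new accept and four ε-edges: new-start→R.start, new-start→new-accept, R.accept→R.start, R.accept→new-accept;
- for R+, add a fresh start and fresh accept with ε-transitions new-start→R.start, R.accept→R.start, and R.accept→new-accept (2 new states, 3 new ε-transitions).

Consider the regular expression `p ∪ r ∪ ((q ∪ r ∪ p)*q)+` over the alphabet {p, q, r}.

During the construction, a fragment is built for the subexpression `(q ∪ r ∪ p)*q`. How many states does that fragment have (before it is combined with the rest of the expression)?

12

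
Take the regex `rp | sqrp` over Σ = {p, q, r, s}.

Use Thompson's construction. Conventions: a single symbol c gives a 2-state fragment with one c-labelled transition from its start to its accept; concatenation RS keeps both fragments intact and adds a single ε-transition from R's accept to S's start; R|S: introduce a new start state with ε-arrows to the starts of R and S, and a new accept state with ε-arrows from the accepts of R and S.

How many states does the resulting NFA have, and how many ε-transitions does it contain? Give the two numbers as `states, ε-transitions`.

14, 8

Bottom-up over the parse tree:
Each of the 6 symbol leaves contributes 2 states and 0 ε-transitions.
  rp : 4 states, 1 ε-transition
  sqrp : 8 states, 3 ε-transitions
  rp | sqrp : 14 states, 8 ε-transitions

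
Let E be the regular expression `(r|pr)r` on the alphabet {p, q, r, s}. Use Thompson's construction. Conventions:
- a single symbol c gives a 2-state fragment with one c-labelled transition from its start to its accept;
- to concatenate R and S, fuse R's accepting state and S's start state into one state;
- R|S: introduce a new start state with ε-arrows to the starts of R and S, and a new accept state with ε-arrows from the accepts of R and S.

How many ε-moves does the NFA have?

Recursing over subexpressions:
Each of the 4 symbol leaves contributes 0 ε-transitions.
  pr = 0 ε-transitions
  r|pr = 4 ε-transitions
  (r|pr)r = 4 ε-transitions

4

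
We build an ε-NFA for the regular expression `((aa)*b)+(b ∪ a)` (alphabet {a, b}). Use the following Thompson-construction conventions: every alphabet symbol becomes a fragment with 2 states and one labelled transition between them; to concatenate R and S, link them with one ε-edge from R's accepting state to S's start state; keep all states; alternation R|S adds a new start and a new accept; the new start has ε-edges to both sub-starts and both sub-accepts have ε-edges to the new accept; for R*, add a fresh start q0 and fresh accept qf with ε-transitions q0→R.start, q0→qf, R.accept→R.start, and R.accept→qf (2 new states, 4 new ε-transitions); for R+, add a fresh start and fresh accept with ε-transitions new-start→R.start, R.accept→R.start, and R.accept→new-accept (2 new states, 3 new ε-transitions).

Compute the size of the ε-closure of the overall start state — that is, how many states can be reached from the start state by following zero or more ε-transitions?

Compute the ε-closure size of each fragment's start state recursively; a symbol fragment's start has no outgoing ε-edge, so its closure is just itself (size 1).
  aa — same as the first factor's closure: C = 1
  (aa)* — the star's fresh start ε-reaches both the body's start and the fresh accept: C = 2 + 1 = 3
  (aa)*b — C = 3 + 1 = 4 (closure spills across the concat boundary because the left factor accepts ε)
  ((aa)*b)+ — C = 1 + 4 = 5 (the body doesn't accept ε, so the new accept is not reached)
  b ∪ a — new start ε-reaches every alternative's start; none of them accept ε, so the new accept is not reached: C = 1 + 1 + 1 = 3
  ((aa)*b)+(b ∪ a) — C equals the left operand's closure size = 5 (its accept is not ε-reachable, so the closure stops there)

5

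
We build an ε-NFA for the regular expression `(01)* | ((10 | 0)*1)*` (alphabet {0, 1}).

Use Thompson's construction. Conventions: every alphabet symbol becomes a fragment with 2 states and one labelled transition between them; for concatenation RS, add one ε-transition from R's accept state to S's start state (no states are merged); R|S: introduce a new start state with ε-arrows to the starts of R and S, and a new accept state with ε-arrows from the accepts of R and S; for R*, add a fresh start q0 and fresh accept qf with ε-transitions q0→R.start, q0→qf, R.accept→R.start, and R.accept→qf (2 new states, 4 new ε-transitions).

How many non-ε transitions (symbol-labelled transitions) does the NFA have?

6

By structural recursion:
Each of the 6 symbol leaves contributes exactly 1 symbol transition.
  01 = 2 symbol transitions
  (01)* = 2 symbol transitions
  10 = 2 symbol transitions
  10 | 0 = 3 symbol transitions
  (10 | 0)* = 3 symbol transitions
  (10 | 0)*1 = 4 symbol transitions
  ((10 | 0)*1)* = 4 symbol transitions
  (01)* | ((10 | 0)*1)* = 6 symbol transitions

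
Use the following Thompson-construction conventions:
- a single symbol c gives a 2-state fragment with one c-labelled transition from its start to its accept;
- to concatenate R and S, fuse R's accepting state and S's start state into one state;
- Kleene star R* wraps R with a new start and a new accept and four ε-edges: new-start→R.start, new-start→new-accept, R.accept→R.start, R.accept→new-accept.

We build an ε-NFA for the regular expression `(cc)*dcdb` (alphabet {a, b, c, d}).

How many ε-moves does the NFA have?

Recursing over subexpressions:
Each of the 6 symbol leaves contributes 0 ε-transitions.
  cc → 0 ε-transitions
  (cc)* → 4 ε-transitions
  (cc)*dcdb → 4 ε-transitions

4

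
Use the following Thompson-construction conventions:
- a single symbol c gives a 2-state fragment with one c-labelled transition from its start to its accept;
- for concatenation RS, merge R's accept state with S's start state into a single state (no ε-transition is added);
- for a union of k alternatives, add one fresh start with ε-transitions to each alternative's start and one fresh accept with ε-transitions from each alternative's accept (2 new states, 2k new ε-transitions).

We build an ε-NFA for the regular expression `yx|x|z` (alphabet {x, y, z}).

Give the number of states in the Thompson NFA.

Building bottom-up:
Each of the 4 symbol leaves contributes a 2-state fragment.
  yx — 3 states
  yx|x|z — 9 states

9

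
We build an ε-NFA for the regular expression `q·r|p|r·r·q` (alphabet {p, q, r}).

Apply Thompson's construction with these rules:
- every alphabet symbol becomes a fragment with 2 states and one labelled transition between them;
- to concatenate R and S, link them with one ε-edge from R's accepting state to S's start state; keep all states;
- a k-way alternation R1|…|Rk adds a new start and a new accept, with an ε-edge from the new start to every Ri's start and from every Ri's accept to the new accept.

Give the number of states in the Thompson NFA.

14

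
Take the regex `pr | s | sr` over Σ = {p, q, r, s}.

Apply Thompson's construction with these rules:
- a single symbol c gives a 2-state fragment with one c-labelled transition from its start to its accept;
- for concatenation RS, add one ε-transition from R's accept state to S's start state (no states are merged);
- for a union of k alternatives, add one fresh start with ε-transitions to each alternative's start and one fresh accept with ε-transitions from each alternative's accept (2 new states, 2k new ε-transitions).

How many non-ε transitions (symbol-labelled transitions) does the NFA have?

Building bottom-up:
Each of the 5 symbol leaves contributes exactly 1 symbol transition.
  pr = 2 symbol transitions
  sr = 2 symbol transitions
  pr | s | sr = 5 symbol transitions

5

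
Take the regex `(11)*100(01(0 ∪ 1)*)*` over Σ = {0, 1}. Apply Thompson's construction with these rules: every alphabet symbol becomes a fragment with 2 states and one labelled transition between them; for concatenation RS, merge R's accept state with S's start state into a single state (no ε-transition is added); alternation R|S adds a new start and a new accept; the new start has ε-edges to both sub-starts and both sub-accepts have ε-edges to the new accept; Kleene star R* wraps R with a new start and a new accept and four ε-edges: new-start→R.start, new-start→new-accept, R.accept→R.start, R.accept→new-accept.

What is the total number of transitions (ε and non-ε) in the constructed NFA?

Recursing over subexpressions:
Each of the 9 symbol leaves contributes 1 transition (1 symbol, 0 ε).
  11 → 2 transitions (2 symbol, 0 ε)
  (11)* → 6 transitions (2 symbol, 4 ε)
  0 ∪ 1 → 6 transitions (2 symbol, 4 ε)
  (0 ∪ 1)* → 10 transitions (2 symbol, 8 ε)
  01(0 ∪ 1)* → 12 transitions (4 symbol, 8 ε)
  (01(0 ∪ 1)*)* → 16 transitions (4 symbol, 12 ε)
  (11)*100(01(0 ∪ 1)*)* → 25 transitions (9 symbol, 16 ε)

25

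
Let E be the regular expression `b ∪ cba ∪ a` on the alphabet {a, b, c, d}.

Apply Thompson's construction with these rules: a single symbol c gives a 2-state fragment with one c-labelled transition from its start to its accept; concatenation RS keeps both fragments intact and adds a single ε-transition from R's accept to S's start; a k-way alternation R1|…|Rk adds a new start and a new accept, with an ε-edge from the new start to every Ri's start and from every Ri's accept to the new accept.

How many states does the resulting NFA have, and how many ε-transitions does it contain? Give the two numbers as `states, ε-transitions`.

By structural recursion:
Each of the 5 symbol leaves contributes 2 states and 0 ε-transitions.
  cba — 6 states, 2 ε-transitions
  b ∪ cba ∪ a — 12 states, 8 ε-transitions

12, 8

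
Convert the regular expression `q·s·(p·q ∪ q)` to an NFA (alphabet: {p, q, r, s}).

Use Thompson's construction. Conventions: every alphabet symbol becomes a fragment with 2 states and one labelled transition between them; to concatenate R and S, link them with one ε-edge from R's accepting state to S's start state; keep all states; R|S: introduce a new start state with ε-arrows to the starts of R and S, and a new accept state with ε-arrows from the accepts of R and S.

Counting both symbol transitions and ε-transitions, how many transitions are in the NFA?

12

Recursing over subexpressions:
Each of the 5 symbol leaves contributes 1 transition (1 symbol, 0 ε).
  p·q : 3 transitions (2 symbol, 1 ε)
  p·q ∪ q : 8 transitions (3 symbol, 5 ε)
  q·s·(p·q ∪ q) : 12 transitions (5 symbol, 7 ε)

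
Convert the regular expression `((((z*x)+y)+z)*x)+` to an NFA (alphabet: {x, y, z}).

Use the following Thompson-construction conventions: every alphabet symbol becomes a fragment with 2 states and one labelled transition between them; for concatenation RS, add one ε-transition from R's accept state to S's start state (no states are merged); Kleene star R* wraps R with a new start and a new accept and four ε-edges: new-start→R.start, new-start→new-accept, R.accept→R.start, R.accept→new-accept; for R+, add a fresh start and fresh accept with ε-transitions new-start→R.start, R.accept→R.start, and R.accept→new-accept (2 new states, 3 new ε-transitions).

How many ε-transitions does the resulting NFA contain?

21

Building bottom-up:
Each of the 5 symbol leaves contributes 0 ε-transitions.
  z* = 4 ε-transitions
  z*x = 5 ε-transitions
  (z*x)+ = 8 ε-transitions
  (z*x)+y = 9 ε-transitions
  ((z*x)+y)+ = 12 ε-transitions
  ((z*x)+y)+z = 13 ε-transitions
  (((z*x)+y)+z)* = 17 ε-transitions
  (((z*x)+y)+z)*x = 18 ε-transitions
  ((((z*x)+y)+z)*x)+ = 21 ε-transitions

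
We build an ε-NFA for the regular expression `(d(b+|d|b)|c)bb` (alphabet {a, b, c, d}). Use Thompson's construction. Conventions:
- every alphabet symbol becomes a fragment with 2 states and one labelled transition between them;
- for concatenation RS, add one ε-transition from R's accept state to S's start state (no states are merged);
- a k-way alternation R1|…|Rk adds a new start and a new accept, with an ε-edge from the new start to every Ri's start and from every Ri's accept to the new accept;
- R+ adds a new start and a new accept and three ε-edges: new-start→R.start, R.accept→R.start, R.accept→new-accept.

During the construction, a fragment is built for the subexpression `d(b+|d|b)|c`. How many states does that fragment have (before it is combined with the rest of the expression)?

16

Fragment for `d(b+|d|b)|c`:
Each of the 5 symbol leaves contributes a 2-state fragment.
  b+ → 4 states
  b+|d|b → 10 states
  d(b+|d|b) → 12 states
  d(b+|d|b)|c → 16 states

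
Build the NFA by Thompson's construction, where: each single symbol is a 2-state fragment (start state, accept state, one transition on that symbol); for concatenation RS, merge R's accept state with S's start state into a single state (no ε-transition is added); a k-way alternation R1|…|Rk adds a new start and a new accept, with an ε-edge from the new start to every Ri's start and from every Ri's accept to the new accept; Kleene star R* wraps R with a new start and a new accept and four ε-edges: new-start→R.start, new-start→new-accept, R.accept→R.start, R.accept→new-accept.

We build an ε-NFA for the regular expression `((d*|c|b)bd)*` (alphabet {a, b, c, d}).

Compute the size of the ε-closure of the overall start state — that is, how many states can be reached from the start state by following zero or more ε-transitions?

9

Let C(F) = |ε-closure(F.start)| within fragment F, and note whether F accepts ε. Symbol fragments have C = 1 and do not accept ε. Then:
  d* — new start has ε-edges to the inner start and to the new accept, so |ε-closure| = 2 + 1 = 3
  d*|c|b — new start ε-reaches every alternative's start; at least one alternative accepts ε, so the union's new accept is reached too: |ε-closure| = 1 + 3 + 1 + 1 + 1 = 7
  (d*|c|b)bd — |ε-closure| = 7 + (1−1) = 7 (closure spills across the concat boundary because the left factor accepts ε)
  ((d*|c|b)bd)* — the star's fresh start ε-reaches both the body's start and the fresh accept: |ε-closure| = 2 + 7 = 9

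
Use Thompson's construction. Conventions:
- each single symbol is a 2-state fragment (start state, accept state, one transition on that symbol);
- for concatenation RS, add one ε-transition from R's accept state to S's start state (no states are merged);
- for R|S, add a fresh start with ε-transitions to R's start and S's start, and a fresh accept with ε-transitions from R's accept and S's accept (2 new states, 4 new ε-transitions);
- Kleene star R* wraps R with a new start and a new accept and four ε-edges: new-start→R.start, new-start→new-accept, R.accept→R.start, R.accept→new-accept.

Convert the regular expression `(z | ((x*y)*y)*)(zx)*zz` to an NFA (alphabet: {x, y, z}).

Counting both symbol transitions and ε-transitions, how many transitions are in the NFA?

Per subexpression:
Each of the 8 symbol leaves contributes 1 transition (1 symbol, 0 ε).
  x* : 5 transitions (1 symbol, 4 ε)
  x*y : 7 transitions (2 symbol, 5 ε)
  (x*y)* : 11 transitions (2 symbol, 9 ε)
  (x*y)*y : 13 transitions (3 symbol, 10 ε)
  ((x*y)*y)* : 17 transitions (3 symbol, 14 ε)
  z | ((x*y)*y)* : 22 transitions (4 symbol, 18 ε)
  zx : 3 transitions (2 symbol, 1 ε)
  (zx)* : 7 transitions (2 symbol, 5 ε)
  (z | ((x*y)*y)*)(zx)*zz : 34 transitions (8 symbol, 26 ε)

34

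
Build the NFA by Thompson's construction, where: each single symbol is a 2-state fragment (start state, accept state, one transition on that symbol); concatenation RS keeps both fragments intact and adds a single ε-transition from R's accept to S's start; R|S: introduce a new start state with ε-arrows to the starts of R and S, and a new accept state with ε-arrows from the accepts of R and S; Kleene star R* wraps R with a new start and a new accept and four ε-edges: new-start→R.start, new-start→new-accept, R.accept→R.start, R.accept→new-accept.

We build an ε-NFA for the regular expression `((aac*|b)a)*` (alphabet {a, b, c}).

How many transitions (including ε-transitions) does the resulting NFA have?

20

Bottom-up over the parse tree:
Each of the 5 symbol leaves contributes 1 transition (1 symbol, 0 ε).
  c* → 5 transitions (1 symbol, 4 ε)
  aac* → 9 transitions (3 symbol, 6 ε)
  aac*|b → 14 transitions (4 symbol, 10 ε)
  (aac*|b)a → 16 transitions (5 symbol, 11 ε)
  ((aac*|b)a)* → 20 transitions (5 symbol, 15 ε)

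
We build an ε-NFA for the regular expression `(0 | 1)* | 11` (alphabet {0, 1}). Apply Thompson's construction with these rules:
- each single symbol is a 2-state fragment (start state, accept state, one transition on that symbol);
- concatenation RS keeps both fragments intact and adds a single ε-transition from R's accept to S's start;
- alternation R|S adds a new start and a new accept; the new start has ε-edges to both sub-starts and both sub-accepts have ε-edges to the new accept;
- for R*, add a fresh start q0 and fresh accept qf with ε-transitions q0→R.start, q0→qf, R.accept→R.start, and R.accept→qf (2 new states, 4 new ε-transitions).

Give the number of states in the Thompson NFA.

14

Per subexpression:
Each of the 4 symbol leaves contributes a 2-state fragment.
  0 | 1 : 6 states
  (0 | 1)* : 8 states
  11 : 4 states
  (0 | 1)* | 11 : 14 states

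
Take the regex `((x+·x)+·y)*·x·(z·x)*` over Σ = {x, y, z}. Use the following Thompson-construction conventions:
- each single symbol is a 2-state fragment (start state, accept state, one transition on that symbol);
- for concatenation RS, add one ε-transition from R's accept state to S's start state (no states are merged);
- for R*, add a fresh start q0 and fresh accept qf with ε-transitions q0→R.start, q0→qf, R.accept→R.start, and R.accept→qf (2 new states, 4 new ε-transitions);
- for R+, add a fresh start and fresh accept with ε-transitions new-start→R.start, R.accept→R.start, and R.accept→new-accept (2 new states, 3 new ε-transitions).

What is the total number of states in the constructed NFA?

Recursing over subexpressions:
Each of the 6 symbol leaves contributes a 2-state fragment.
  x+ = 4 states
  x+·x = 6 states
  (x+·x)+ = 8 states
  (x+·x)+·y = 10 states
  ((x+·x)+·y)* = 12 states
  z·x = 4 states
  (z·x)* = 6 states
  ((x+·x)+·y)*·x·(z·x)* = 20 states

20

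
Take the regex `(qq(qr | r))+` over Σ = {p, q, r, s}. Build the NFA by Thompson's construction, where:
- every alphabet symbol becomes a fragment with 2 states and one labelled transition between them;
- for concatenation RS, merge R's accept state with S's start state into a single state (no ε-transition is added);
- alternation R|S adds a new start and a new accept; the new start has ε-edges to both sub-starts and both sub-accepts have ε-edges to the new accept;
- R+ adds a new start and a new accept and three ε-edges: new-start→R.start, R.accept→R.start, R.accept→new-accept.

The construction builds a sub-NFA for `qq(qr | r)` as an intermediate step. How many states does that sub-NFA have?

Fragment for `qq(qr | r)`:
Each of the 5 symbol leaves contributes a 2-state fragment.
  qr — 3 states
  qr | r — 7 states
  qq(qr | r) — 9 states

9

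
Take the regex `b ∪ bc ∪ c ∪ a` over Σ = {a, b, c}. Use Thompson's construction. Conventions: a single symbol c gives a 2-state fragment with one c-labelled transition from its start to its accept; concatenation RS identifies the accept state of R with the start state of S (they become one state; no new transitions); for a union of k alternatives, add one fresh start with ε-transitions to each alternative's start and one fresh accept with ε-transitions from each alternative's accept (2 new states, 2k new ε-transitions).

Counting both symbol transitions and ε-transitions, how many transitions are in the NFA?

13

Bottom-up over the parse tree:
Each of the 5 symbol leaves contributes 1 transition (1 symbol, 0 ε).
  bc = 2 transitions (2 symbol, 0 ε)
  b ∪ bc ∪ c ∪ a = 13 transitions (5 symbol, 8 ε)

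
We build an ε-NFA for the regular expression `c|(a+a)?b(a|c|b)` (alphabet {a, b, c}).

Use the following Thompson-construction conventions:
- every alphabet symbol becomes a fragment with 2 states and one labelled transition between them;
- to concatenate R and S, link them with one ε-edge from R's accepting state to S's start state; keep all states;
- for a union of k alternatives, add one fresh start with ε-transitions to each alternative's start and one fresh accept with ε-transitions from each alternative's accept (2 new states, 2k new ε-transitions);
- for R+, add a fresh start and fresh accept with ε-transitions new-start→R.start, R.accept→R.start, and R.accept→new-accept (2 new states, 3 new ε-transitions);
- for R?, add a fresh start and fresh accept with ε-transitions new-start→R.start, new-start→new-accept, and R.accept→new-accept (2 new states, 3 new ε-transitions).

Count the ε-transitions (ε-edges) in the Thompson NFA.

Building bottom-up:
Each of the 7 symbol leaves contributes 0 ε-transitions.
  a+ : 3 ε-transitions
  a+a : 4 ε-transitions
  (a+a)? : 7 ε-transitions
  a|c|b : 6 ε-transitions
  (a+a)?b(a|c|b) : 15 ε-transitions
  c|(a+a)?b(a|c|b) : 19 ε-transitions

19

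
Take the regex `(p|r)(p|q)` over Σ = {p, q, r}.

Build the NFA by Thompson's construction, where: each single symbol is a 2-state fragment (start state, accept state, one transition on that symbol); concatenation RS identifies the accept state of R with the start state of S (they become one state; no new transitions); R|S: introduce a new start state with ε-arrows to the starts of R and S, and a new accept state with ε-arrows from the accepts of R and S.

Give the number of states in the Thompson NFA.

11

Bottom-up over the parse tree:
Each of the 4 symbol leaves contributes a 2-state fragment.
  p|r : 6 states
  p|q : 6 states
  (p|r)(p|q) : 11 states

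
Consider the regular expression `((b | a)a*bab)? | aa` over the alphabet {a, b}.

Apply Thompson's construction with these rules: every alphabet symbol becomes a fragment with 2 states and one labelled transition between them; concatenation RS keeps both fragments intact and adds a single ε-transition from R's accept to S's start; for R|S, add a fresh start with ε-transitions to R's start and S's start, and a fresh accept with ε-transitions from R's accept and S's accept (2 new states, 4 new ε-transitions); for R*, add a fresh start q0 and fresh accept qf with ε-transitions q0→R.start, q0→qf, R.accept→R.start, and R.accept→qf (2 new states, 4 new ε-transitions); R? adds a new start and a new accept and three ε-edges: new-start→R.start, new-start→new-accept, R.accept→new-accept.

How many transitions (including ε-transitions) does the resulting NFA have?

28

Recursing over subexpressions:
Each of the 8 symbol leaves contributes 1 transition (1 symbol, 0 ε).
  b | a : 6 transitions (2 symbol, 4 ε)
  a* : 5 transitions (1 symbol, 4 ε)
  (b | a)a*bab : 18 transitions (6 symbol, 12 ε)
  ((b | a)a*bab)? : 21 transitions (6 symbol, 15 ε)
  aa : 3 transitions (2 symbol, 1 ε)
  ((b | a)a*bab)? | aa : 28 transitions (8 symbol, 20 ε)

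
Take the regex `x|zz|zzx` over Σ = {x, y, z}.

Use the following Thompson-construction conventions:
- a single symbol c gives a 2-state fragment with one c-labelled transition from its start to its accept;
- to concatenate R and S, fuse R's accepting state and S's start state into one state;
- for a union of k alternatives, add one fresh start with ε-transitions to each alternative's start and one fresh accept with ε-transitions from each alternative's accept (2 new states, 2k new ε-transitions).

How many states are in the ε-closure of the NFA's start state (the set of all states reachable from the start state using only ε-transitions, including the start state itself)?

4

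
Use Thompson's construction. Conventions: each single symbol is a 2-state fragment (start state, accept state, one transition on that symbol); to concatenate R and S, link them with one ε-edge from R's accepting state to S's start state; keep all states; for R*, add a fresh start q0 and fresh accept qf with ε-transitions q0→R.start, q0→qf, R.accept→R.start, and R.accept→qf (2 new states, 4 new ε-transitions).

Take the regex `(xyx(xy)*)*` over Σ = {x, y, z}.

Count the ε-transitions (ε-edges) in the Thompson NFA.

12

Bottom-up over the parse tree:
Each of the 5 symbol leaves contributes 0 ε-transitions.
  xy — 1 ε-transition
  (xy)* — 5 ε-transitions
  xyx(xy)* — 8 ε-transitions
  (xyx(xy)*)* — 12 ε-transitions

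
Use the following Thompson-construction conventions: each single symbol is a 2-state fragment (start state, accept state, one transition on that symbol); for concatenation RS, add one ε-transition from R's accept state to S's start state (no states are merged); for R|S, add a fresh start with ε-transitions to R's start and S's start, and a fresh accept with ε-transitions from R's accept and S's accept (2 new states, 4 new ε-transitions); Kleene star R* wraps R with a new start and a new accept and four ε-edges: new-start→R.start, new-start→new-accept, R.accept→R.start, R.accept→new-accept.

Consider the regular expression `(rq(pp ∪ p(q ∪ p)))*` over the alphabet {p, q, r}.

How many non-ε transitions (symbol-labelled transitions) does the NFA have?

Building bottom-up:
Each of the 7 symbol leaves contributes exactly 1 symbol transition.
  pp = 2 symbol transitions
  q ∪ p = 2 symbol transitions
  p(q ∪ p) = 3 symbol transitions
  pp ∪ p(q ∪ p) = 5 symbol transitions
  rq(pp ∪ p(q ∪ p)) = 7 symbol transitions
  (rq(pp ∪ p(q ∪ p)))* = 7 symbol transitions

7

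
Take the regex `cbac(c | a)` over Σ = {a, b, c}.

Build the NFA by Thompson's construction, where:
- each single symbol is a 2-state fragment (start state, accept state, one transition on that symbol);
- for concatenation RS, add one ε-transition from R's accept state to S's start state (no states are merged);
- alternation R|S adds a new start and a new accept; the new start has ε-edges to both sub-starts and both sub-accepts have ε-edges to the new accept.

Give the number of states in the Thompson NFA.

Building bottom-up:
Each of the 6 symbol leaves contributes a 2-state fragment.
  c | a → 6 states
  cbac(c | a) → 14 states

14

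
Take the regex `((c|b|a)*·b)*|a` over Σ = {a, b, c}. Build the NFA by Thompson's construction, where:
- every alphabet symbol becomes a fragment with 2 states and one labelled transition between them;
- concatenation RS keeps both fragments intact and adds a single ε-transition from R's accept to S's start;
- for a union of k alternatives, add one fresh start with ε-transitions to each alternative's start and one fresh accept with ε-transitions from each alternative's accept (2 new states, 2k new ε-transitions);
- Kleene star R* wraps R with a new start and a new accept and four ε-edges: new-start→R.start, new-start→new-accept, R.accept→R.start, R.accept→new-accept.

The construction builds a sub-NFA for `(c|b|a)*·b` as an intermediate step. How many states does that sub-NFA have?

Fragment for `(c|b|a)*·b`:
Each of the 4 symbol leaves contributes a 2-state fragment.
  c|b|a → 8 states
  (c|b|a)* → 10 states
  (c|b|a)*·b → 12 states

12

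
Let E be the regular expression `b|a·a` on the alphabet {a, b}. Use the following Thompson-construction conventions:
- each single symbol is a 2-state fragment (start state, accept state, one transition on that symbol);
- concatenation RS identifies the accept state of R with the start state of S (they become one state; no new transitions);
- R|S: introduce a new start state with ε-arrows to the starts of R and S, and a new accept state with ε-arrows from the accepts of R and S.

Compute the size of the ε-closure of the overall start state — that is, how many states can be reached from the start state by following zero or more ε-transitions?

3

Work bottom-up. For each fragment F, track |ε-closure(F.start)| and whether F's accept lies in that closure (i.e. whether F accepts ε). A single-symbol fragment has closure size 1 and does not accept ε.
  a·a : |ε-closure| equals the left operand's closure size = 1 (its accept is not ε-reachable, so the closure stops there)
  b|a·a : new start ε-reaches every alternative's start; none of them accept ε, so the new accept is not reached: |ε-closure| = 1 + 1 + 1 = 3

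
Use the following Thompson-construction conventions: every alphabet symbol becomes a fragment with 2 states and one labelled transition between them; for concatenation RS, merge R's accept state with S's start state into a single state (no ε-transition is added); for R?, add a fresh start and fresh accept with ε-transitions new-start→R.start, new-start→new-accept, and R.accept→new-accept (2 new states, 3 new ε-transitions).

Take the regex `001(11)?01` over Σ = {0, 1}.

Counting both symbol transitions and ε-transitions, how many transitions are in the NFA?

Per subexpression:
Each of the 7 symbol leaves contributes 1 transition (1 symbol, 0 ε).
  11 — 2 transitions (2 symbol, 0 ε)
  (11)? — 5 transitions (2 symbol, 3 ε)
  001(11)?01 — 10 transitions (7 symbol, 3 ε)

10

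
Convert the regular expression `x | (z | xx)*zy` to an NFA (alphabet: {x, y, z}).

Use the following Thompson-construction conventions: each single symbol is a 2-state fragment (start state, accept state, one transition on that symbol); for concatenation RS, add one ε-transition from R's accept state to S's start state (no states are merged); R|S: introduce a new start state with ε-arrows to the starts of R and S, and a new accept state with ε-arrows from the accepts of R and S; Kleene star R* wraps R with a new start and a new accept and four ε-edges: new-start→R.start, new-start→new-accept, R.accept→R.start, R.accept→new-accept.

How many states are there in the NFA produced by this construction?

Recursing over subexpressions:
Each of the 6 symbol leaves contributes a 2-state fragment.
  xx = 4 states
  z | xx = 8 states
  (z | xx)* = 10 states
  (z | xx)*zy = 14 states
  x | (z | xx)*zy = 18 states

18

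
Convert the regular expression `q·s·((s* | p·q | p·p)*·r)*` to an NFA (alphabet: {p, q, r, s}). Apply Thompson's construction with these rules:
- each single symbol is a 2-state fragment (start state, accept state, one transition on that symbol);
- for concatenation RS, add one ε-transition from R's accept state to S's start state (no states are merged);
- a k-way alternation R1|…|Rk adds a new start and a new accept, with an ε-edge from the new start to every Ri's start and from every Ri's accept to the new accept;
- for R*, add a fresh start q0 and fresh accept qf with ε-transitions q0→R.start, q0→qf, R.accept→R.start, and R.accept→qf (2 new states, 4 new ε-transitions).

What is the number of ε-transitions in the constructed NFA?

Per subexpression:
Each of the 8 symbol leaves contributes 0 ε-transitions.
  s* = 4 ε-transitions
  p·q = 1 ε-transition
  p·p = 1 ε-transition
  s* | p·q | p·p = 12 ε-transitions
  (s* | p·q | p·p)* = 16 ε-transitions
  (s* | p·q | p·p)*·r = 17 ε-transitions
  ((s* | p·q | p·p)*·r)* = 21 ε-transitions
  q·s·((s* | p·q | p·p)*·r)* = 23 ε-transitions

23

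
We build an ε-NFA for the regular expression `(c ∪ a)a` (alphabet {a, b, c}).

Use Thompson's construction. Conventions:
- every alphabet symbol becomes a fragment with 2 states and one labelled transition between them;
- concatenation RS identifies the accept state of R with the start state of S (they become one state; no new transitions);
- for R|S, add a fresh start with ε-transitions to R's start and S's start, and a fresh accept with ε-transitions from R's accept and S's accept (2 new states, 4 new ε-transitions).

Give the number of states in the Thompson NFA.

7

Building bottom-up:
Each of the 3 symbol leaves contributes a 2-state fragment.
  c ∪ a : 6 states
  (c ∪ a)a : 7 states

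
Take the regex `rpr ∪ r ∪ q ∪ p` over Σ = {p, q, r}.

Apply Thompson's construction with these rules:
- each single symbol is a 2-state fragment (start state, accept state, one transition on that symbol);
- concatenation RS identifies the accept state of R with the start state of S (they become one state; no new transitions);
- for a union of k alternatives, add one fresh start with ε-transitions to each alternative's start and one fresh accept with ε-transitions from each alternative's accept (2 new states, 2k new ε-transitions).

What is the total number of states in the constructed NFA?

12

Per subexpression:
Each of the 6 symbol leaves contributes a 2-state fragment.
  rpr — 4 states
  rpr ∪ r ∪ q ∪ p — 12 states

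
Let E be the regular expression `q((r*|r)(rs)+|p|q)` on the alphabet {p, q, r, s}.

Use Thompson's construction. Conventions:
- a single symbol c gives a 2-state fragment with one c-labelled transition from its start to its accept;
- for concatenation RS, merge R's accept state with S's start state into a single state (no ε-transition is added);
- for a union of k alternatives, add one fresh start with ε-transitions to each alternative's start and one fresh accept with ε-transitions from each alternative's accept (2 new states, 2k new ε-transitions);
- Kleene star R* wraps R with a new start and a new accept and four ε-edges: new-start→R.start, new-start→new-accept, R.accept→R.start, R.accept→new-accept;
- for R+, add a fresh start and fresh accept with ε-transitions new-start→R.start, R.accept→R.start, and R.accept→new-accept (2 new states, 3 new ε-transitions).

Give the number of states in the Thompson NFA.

Per subexpression:
Each of the 7 symbol leaves contributes a 2-state fragment.
  r* → 4 states
  r*|r → 8 states
  rs → 3 states
  (rs)+ → 5 states
  (r*|r)(rs)+ → 12 states
  (r*|r)(rs)+|p|q → 18 states
  q((r*|r)(rs)+|p|q) → 19 states

19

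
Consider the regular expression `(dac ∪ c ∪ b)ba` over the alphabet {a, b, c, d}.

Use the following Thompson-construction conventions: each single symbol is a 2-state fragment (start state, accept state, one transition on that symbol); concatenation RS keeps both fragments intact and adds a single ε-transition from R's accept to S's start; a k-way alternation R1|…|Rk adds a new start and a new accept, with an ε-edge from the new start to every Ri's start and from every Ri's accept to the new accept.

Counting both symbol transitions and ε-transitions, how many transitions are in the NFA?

Per subexpression:
Each of the 7 symbol leaves contributes 1 transition (1 symbol, 0 ε).
  dac : 5 transitions (3 symbol, 2 ε)
  dac ∪ c ∪ b : 13 transitions (5 symbol, 8 ε)
  (dac ∪ c ∪ b)ba : 17 transitions (7 symbol, 10 ε)

17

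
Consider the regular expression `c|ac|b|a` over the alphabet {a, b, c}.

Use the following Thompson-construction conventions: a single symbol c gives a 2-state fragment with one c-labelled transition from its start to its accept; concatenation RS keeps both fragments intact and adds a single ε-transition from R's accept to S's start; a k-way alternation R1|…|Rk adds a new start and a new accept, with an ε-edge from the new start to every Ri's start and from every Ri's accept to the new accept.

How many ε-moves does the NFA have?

Bottom-up over the parse tree:
Each of the 5 symbol leaves contributes 0 ε-transitions.
  ac : 1 ε-transition
  c|ac|b|a : 9 ε-transitions

9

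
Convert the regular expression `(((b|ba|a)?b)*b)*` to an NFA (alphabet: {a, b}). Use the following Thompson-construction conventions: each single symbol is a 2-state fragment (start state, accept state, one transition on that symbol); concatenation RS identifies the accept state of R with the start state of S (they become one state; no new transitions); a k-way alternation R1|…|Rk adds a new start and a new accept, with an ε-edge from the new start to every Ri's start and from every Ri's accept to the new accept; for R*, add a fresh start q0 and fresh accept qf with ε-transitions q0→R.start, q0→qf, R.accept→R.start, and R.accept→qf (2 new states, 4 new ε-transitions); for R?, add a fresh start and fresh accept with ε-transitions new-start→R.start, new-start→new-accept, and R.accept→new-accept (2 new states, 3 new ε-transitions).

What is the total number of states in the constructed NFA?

By structural recursion:
Each of the 6 symbol leaves contributes a 2-state fragment.
  ba = 3 states
  b|ba|a = 9 states
  (b|ba|a)? = 11 states
  (b|ba|a)?b = 12 states
  ((b|ba|a)?b)* = 14 states
  ((b|ba|a)?b)*b = 15 states
  (((b|ba|a)?b)*b)* = 17 states

17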